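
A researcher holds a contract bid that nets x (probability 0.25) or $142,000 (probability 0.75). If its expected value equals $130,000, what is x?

0.25·x + 0.75·142000 = 130000
0.25·x = 130000 − 106500 = 23500
x = 23500 / 0.25 = 94000

x = $94,000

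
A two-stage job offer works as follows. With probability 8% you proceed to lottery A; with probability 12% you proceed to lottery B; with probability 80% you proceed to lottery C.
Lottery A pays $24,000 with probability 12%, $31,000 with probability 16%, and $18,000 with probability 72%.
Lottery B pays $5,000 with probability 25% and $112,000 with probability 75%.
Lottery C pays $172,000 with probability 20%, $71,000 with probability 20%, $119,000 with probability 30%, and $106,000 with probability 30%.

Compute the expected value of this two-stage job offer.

EV(A) = 0.12 × 24000 + 0.16 × 31000 + 0.72 × 18000 = 2880 + 4960 + 12960 = 20800
EV(B) = 0.25 × 5000 + 0.75 × 112000 = 1250 + 84000 = 85250
EV(C) = 0.2 × 172000 + 0.2 × 71000 + 0.3 × 119000 + 0.3 × 106000 = 34400 + 14200 + 35700 + 31800 = 116100
Overall = 0.08 × 20800 + 0.12 × 85250 + 0.8 × 116100 = 1664 + 10230 + 92880 = 104774

$104,774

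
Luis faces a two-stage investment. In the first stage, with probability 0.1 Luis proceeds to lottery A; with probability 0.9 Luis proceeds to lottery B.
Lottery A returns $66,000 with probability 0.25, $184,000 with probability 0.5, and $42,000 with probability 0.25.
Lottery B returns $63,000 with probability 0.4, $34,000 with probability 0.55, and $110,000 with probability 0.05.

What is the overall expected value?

$56,360

EV(A) = 0.25 × 66000 + 0.5 × 184000 + 0.25 × 42000 = 16500 + 92000 + 10500 = 119000
EV(B) = 0.4 × 63000 + 0.55 × 34000 + 0.05 × 110000 = 25200 + 18700 + 5500 = 49400
Overall = 0.1 × 119000 + 0.9 × 49400 = 11900 + 44460 = 56360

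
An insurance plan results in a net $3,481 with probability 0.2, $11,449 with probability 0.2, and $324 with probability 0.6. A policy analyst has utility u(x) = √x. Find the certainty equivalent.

$1,936

E[u] = 0.2·√3481 + 0.2·√11449 + 0.6·√324 = 0.2·59 + 0.2·107 + 0.6·18 = 44
CE = (44)² = 1936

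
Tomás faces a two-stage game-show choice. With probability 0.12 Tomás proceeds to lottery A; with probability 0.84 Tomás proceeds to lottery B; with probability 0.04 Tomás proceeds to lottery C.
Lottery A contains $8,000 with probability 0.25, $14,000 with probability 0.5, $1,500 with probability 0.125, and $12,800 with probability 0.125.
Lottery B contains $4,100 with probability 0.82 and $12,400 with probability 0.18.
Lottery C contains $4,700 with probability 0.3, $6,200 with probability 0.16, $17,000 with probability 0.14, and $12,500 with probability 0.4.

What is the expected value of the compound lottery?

$6,384.74

EV(A) = 0.25 × 8000 + 0.5 × 14000 + 0.125 × 1500 + 0.125 × 12800 = 2000 + 7000 + 187.5 + 1600 = 10787.5
EV(B) = 0.82 × 4100 + 0.18 × 12400 = 3362 + 2232 = 5594
EV(C) = 0.3 × 4700 + 0.16 × 6200 + 0.14 × 17000 + 0.4 × 12500 = 1410 + 992 + 2380 + 5000 = 9782
Overall = 0.12 × 10787.5 + 0.84 × 5594 + 0.04 × 9782 = 1294.5 + 4698.96 + 391.28 = 6384.74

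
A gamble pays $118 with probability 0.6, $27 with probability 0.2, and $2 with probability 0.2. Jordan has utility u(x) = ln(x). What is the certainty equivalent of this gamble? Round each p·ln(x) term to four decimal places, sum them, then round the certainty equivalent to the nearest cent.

$38.87

E[u] = 0.6·ln(118) + 0.2·ln(27) + 0.2·ln(2) = 2.8624 + 0.6592 + 0.1386 = 3.6602
CE = e^3.6602 ≈ 38.87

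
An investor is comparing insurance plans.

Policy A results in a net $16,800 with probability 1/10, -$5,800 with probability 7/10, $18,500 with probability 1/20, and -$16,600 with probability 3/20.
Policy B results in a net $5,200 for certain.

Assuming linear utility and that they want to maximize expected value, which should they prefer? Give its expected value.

Policy A = 1/10 × 16800 + 7/10 × (-5800) + 1/20 × 18500 + 3/20 × (-16600) = 1680 − 4060 + 925 − 2490 = -3945
Policy B: 5200 (certain)

Policy B ($5,200)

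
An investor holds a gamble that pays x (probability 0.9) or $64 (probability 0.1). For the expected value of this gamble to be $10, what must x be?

x = $4

0.9·x + 0.1·64 = 10
0.9·x = 10 − 6.4 = 3.6
x = 3.6 / 0.9 = 4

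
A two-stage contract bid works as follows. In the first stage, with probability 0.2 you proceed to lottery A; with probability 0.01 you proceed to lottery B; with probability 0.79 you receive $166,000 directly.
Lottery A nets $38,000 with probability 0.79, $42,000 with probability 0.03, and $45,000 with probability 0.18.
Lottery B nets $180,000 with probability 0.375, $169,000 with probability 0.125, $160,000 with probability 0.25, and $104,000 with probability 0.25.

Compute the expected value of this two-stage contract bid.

EV(A) = 0.79 × 38000 + 0.03 × 42000 + 0.18 × 45000 = 30020 + 1260 + 8100 = 39380
EV(B) = 0.375 × 180000 + 0.125 × 169000 + 0.25 × 160000 + 0.25 × 104000 = 67500 + 21125 + 40000 + 26000 = 154625
Branch C: 166000 (certain)
Overall = 0.2 × 39380 + 0.01 × 154625 + 0.79 × 166000 = 7876 + 1546.25 + 131140 = 140562.25

$140,562.25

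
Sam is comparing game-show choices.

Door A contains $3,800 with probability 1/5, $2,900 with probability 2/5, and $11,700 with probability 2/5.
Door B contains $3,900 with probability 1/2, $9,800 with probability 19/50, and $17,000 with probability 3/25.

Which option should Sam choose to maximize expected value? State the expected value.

Door B ($7,714)

Door A = 1/5 × 3800 + 2/5 × 2900 + 2/5 × 11700 = 760 + 1160 + 4680 = 6600
Door B = 1/2 × 3900 + 19/50 × 9800 + 3/25 × 17000 = 1950 + 3724 + 2040 = 7714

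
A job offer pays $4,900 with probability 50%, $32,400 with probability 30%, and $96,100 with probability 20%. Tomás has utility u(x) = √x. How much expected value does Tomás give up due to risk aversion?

E[u] = 0.5·√4900 + 0.3·√32400 + 0.2·√96100 = 0.5·70 + 0.3·180 + 0.2·310 = 151
CE = (151)² = 22801
Risk premium = EV − CE = 31390 − 22801 = 8589

$8,589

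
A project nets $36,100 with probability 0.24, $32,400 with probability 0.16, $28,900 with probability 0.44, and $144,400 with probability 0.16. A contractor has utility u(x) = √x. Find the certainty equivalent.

$44,100

E[u] = 0.24·√36100 + 0.16·√32400 + 0.44·√28900 + 0.16·√144400 = 0.24·190 + 0.16·180 + 0.44·170 + 0.16·380 = 210
CE = (210)² = 44100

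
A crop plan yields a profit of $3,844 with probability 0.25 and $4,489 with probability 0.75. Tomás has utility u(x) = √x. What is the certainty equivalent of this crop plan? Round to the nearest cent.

$4,323.06

E[u] = 0.25·√3844 + 0.75·√4489 = 0.25·62 + 0.75·67 = 65.75
CE = (65.75)² = 4323.0625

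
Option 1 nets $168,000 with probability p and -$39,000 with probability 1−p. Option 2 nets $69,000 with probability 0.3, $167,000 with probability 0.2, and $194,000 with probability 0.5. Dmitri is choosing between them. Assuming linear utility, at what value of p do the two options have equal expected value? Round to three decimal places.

EV(Option 2) = 0.3 × 69000 + 0.2 × 167000 + 0.5 × 194000 = 20700 + 33400 + 97000 = 151100
p·168000 + (1−p)·(-39000) = 151100
207000p − 39000 = 151100
p = (151100 + 39000) / 207000

p = 0.918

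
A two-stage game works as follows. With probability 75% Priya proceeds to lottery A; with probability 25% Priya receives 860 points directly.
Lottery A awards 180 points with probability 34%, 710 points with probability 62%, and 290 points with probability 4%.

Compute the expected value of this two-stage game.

599.75 points

EV(A) = 0.34 × 180 + 0.62 × 710 + 0.04 × 290 = 61.2 + 440.2 + 11.6 = 513
Branch B: 860 (certain)
Overall = 0.75 × 513 + 0.25 × 860 = 384.75 + 215 = 599.75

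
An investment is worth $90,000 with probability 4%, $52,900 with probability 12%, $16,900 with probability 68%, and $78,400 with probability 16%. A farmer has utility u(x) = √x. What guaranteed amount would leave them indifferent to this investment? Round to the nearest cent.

$29,859.84

E[u] = 0.04·√90000 + 0.12·√52900 + 0.68·√16900 + 0.16·√78400 = 0.04·300 + 0.12·230 + 0.68·130 + 0.16·280 = 172.8
CE = (172.8)² = 29859.84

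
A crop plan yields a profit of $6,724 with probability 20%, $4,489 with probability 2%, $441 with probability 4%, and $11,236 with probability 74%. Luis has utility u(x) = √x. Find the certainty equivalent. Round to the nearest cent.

$9,412.88

E[u] = 0.2·√6724 + 0.02·√4489 + 0.04·√441 + 0.74·√11236 = 0.2·82 + 0.02·67 + 0.04·21 + 0.74·106 = 97.02
CE = (97.02)² = 9412.8804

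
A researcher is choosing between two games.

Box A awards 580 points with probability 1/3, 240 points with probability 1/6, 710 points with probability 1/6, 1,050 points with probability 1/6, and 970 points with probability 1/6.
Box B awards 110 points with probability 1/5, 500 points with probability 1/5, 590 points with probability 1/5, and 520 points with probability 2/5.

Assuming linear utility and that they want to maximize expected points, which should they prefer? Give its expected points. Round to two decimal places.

Box A (688.33 points)

Box A = 1/3 × 580 + 1/6 × 240 + 1/6 × 710 + 1/6 × 1050 + 1/6 × 970 = 193.3333 + 40 + 118.3333 + 175 + 161.6667 = 688.3333
Box B = 1/5 × 110 + 1/5 × 500 + 1/5 × 590 + 2/5 × 520 = 22 + 100 + 118 + 208 = 448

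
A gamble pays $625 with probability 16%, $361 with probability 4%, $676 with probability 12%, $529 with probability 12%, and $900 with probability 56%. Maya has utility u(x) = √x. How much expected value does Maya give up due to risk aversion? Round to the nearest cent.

$10.09

E[u] = 0.16·√625 + 0.04·√361 + 0.12·√676 + 0.12·√529 + 0.56·√900 = 0.16·25 + 0.04·19 + 0.12·26 + 0.12·23 + 0.56·30 = 27.44
CE = (27.44)² = 752.9536
Risk premium = EV − CE = 763.04 − 752.9536 = 10.0864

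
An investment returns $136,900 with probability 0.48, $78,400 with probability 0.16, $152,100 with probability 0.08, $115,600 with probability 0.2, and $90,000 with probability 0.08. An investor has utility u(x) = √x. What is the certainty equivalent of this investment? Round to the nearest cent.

E[u] = 0.48·√136900 + 0.16·√78400 + 0.08·√152100 + 0.2·√115600 + 0.08·√90000 = 0.48·370 + 0.16·280 + 0.08·390 + 0.2·340 + 0.08·300 = 345.6
CE = (345.6)² = 119439.36

$119,439.36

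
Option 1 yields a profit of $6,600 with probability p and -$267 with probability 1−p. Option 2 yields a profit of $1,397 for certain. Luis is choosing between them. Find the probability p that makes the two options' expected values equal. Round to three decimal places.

p = 0.242

p·6600 + (1−p)·(-267) = 1397
6867p − 267 = 1397
p = (1397 + 267) / 6867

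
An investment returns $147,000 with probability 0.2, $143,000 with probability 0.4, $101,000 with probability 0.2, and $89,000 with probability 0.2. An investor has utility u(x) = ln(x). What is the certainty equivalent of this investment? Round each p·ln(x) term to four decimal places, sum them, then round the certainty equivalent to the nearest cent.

E[u] = 0.2·ln(147000) + 0.4·ln(143000) + 0.2·ln(101000) + 0.2·ln(89000) = 2.3796 + 4.7482 + 2.3046 + 2.2793 = 11.7117
CE = e^11.7117 ≈ 121990.69

$121,990.69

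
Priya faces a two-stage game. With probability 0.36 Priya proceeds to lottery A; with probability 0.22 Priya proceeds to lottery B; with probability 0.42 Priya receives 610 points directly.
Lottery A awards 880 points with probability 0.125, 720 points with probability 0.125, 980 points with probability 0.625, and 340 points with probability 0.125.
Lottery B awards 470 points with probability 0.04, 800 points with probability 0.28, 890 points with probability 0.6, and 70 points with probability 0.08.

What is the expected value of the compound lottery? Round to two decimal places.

736.13 points

EV(A) = 0.125 × 880 + 0.125 × 720 + 0.625 × 980 + 0.125 × 340 = 110 + 90 + 612.5 + 42.5 = 855
EV(B) = 0.04 × 470 + 0.28 × 800 + 0.6 × 890 + 0.08 × 70 = 18.8 + 224 + 534 + 5.6 = 782.4
Branch C: 610 (certain)
Overall = 0.36 × 855 + 0.22 × 782.4 + 0.42 × 610 = 307.8 + 172.128 + 256.2 = 736.128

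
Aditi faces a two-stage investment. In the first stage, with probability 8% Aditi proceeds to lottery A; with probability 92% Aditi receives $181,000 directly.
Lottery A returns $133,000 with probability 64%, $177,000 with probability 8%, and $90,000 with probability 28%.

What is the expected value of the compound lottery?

EV(A) = 0.64 × 133000 + 0.08 × 177000 + 0.28 × 90000 = 85120 + 14160 + 25200 = 124480
Branch B: 181000 (certain)
Overall = 0.08 × 124480 + 0.92 × 181000 = 9958.4 + 166520 = 176478.4

$176,478.40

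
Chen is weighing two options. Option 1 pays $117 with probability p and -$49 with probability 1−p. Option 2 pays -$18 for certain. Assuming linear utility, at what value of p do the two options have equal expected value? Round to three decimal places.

p·117 + (1−p)·(-49) = -18
166p − 49 = -18
p = (-18 + 49) / 166

p = 0.187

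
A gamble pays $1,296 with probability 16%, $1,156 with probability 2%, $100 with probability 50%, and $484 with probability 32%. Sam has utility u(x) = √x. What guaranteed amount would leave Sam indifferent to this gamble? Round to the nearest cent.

$341.51

E[u] = 0.16·√1296 + 0.02·√1156 + 0.5·√100 + 0.32·√484 = 0.16·36 + 0.02·34 + 0.5·10 + 0.32·22 = 18.48
CE = (18.48)² = 341.5104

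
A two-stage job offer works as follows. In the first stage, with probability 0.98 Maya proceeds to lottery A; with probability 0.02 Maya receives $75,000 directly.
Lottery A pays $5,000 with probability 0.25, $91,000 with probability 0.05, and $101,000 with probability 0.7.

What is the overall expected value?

$76,470

EV(A) = 0.25 × 5000 + 0.05 × 91000 + 0.7 × 101000 = 1250 + 4550 + 70700 = 76500
Branch B: 75000 (certain)
Overall = 0.98 × 76500 + 0.02 × 75000 = 74970 + 1500 = 76470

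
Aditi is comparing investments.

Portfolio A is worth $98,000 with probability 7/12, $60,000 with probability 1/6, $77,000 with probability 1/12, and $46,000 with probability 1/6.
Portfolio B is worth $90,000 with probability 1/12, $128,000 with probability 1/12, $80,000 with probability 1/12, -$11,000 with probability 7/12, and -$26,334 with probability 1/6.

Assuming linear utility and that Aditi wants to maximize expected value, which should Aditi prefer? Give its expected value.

Portfolio A ($81,250)

Portfolio A = 7/12 × 98000 + 1/6 × 60000 + 1/12 × 77000 + 1/6 × 46000 = 57166.6667 + 10000 + 6416.6667 + 7666.6667 = 81250
Portfolio B = 1/12 × 90000 + 1/12 × 128000 + 1/12 × 80000 + 7/12 × (-11000) + 1/6 × (-26334) = 7500 + 10666.6667 + 6666.6667 − 6416.6667 − 4389 = 14027.6667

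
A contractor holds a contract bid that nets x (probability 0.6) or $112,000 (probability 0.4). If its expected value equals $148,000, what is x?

x = $172,000

0.6·x + 0.4·112000 = 148000
0.6·x = 148000 − 44800 = 103200
x = 103200 / 0.6 = 172000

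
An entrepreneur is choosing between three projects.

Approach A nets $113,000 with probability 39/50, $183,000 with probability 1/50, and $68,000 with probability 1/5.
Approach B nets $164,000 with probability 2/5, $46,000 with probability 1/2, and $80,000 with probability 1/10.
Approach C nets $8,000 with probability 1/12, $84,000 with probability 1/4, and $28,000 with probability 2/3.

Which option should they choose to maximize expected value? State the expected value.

Approach A ($105,400)

Approach A = 39/50 × 113000 + 1/50 × 183000 + 1/5 × 68000 = 88140 + 3660 + 13600 = 105400
Approach B = 2/5 × 164000 + 1/2 × 46000 + 1/10 × 80000 = 65600 + 23000 + 8000 = 96600
Approach C = 1/12 × 8000 + 1/4 × 84000 + 2/3 × 28000 = 666.6667 + 21000 + 18666.6667 = 40333.3333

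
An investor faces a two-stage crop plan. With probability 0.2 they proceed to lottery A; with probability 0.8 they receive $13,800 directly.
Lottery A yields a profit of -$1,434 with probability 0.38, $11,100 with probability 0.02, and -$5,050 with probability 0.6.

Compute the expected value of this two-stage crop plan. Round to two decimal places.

$10,369.42

EV(A) = 0.38 × (-1434) + 0.02 × 11100 + 0.6 × (-5050) = -544.92 + 222 − 3030 = -3352.92
Branch B: 13800 (certain)
Overall = 0.2 × (-3352.92) + 0.8 × 13800 = -670.584 + 11040 = 10369.416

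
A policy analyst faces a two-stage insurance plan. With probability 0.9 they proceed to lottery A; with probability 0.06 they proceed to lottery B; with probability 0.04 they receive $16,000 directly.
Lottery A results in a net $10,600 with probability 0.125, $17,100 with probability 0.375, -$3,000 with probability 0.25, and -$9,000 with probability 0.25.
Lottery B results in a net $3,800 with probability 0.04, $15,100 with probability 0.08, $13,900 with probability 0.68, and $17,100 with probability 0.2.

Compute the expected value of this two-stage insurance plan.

EV(A) = 0.125 × 10600 + 0.375 × 17100 + 0.25 × (-3000) + 0.25 × (-9000) = 1325 + 6412.5 − 750 − 2250 = 4737.5
EV(B) = 0.04 × 3800 + 0.08 × 15100 + 0.68 × 13900 + 0.2 × 17100 = 152 + 1208 + 9452 + 3420 = 14232
Branch C: 16000 (certain)
Overall = 0.9 × 4737.5 + 0.06 × 14232 + 0.04 × 16000 = 4263.75 + 853.92 + 640 = 5757.67

$5,757.67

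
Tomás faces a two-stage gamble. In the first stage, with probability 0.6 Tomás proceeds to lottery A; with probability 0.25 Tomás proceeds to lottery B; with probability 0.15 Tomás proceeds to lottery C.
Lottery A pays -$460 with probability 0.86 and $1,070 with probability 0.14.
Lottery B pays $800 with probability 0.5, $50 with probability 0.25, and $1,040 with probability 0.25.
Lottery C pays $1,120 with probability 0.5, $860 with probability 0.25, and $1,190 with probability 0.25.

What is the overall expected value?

EV(A) = 0.86 × (-460) + 0.14 × 1070 = -395.6 + 149.8 = -245.8
EV(B) = 0.5 × 800 + 0.25 × 50 + 0.25 × 1040 = 400 + 12.5 + 260 = 672.5
EV(C) = 0.5 × 1120 + 0.25 × 860 + 0.25 × 1190 = 560 + 215 + 297.5 = 1072.5
Overall = 0.6 × (-245.8) + 0.25 × 672.5 + 0.15 × 1072.5 = -147.48 + 168.125 + 160.875 = 181.52

$181.52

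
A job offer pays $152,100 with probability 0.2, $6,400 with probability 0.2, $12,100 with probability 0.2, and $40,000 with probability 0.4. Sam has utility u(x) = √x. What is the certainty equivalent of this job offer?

$38,416

E[u] = 0.2·√152100 + 0.2·√6400 + 0.2·√12100 + 0.4·√40000 = 0.2·390 + 0.2·80 + 0.2·110 + 0.4·200 = 196
CE = (196)² = 38416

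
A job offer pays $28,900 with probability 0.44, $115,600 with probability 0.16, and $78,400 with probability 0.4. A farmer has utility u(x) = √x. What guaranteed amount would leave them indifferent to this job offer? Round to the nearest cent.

E[u] = 0.44·√28900 + 0.16·√115600 + 0.4·√78400 = 0.44·170 + 0.16·340 + 0.4·280 = 241.2
CE = (241.2)² = 58177.44

$58,177.44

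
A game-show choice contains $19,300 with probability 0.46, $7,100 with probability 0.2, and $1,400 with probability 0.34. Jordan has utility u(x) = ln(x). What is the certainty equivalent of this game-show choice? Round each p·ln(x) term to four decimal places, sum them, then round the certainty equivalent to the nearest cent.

E[u] = 0.46·ln(19300) + 0.2·ln(7100) + 0.34·ln(1400) = 4.5392 + 1.7736 + 2.4630 = 8.7758
CE = e^8.7758 ≈ 6475.62

$6,475.62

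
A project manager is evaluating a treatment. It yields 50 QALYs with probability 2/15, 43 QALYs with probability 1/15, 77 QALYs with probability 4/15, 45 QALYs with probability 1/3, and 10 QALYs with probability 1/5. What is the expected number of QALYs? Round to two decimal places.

47.07 QALYs

EV = 2/15 × 50 + 1/15 × 43 + 4/15 × 77 + 1/3 × 45 + 1/5 × 10 = 6.6667 + 2.8667 + 20.5333 + 15 + 2 = 47.0667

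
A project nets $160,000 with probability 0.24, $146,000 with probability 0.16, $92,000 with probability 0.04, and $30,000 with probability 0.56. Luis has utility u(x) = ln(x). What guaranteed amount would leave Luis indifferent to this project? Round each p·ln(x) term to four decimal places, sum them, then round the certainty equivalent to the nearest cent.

$60,397.32

E[u] = 0.24·ln(160000) + 0.16·ln(146000) + 0.04·ln(92000) + 0.56·ln(30000) = 2.8759 + 1.9026 + 0.4572 + 5.7730 = 11.0087
CE = e^11.0087 ≈ 60397.32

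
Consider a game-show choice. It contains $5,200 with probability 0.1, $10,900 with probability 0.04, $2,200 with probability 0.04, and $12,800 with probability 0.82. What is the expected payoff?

EV = 0.1 × 5200 + 0.04 × 10900 + 0.04 × 2200 + 0.82 × 12800 = 520 + 436 + 88 + 10496 = 11540

$11,540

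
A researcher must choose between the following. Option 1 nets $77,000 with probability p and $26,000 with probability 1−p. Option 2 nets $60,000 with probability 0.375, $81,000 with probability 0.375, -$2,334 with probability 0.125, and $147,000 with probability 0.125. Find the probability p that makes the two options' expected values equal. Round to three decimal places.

p = 0.882

EV(Option 2) = 0.375 × 60000 + 0.375 × 81000 + 0.125 × (-2334) + 0.125 × 147000 = 22500 + 30375 − 291.75 + 18375 = 70958.25
p·77000 + (1−p)·26000 = 70958.25
51000p + 26000 = 70958.25
p = (70958.25 − 26000) / 51000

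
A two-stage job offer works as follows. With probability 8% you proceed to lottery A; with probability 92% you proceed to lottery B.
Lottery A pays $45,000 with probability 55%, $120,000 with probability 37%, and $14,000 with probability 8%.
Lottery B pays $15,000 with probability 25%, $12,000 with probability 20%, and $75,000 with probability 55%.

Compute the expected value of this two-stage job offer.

$49,229.60

EV(A) = 0.55 × 45000 + 0.37 × 120000 + 0.08 × 14000 = 24750 + 44400 + 1120 = 70270
EV(B) = 0.25 × 15000 + 0.2 × 12000 + 0.55 × 75000 = 3750 + 2400 + 41250 = 47400
Overall = 0.08 × 70270 + 0.92 × 47400 = 5621.6 + 43608 = 49229.6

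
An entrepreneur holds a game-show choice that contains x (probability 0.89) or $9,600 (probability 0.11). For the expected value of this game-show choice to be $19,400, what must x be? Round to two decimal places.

x = $20,611.24

0.89·x + 0.11·9600 = 19400
0.89·x = 19400 − 1056 = 18344
x = 18344 / 0.89 = 20611.2360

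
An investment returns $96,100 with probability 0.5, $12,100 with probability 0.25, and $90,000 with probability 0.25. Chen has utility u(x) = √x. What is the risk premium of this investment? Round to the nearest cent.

E[u] = 0.5·√96100 + 0.25·√12100 + 0.25·√90000 = 0.5·310 + 0.25·110 + 0.25·300 = 257.5
CE = (257.5)² = 66306.25
Risk premium = EV − CE = 73575 − 66306.25 = 7268.75

$7,268.75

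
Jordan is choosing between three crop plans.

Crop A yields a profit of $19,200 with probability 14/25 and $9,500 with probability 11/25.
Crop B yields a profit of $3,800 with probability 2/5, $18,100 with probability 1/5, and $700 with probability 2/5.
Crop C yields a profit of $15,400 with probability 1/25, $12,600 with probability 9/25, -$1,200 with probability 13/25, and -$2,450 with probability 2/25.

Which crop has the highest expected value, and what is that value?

Crop A = 14/25 × 19200 + 11/25 × 9500 = 10752 + 4180 = 14932
Crop B = 2/5 × 3800 + 1/5 × 18100 + 2/5 × 700 = 1520 + 3620 + 280 = 5420
Crop C = 1/25 × 15400 + 9/25 × 12600 + 13/25 × (-1200) + 2/25 × (-2450) = 616 + 4536 − 624 − 196 = 4332

Crop A ($14,932)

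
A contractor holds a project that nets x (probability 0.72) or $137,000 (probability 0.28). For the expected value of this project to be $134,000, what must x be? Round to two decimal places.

0.72·x + 0.28·137000 = 134000
0.72·x = 134000 − 38360 = 95640
x = 95640 / 0.72 = 132833.3333

x = $132,833.33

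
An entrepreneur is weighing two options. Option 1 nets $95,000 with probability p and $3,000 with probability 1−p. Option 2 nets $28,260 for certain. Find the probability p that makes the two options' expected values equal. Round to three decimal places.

p = 0.275

p·95000 + (1−p)·3000 = 28260
92000p + 3000 = 28260
p = (28260 − 3000) / 92000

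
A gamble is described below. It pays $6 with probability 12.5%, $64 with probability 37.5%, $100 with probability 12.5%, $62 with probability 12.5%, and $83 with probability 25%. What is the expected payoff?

EV = 0.125 × 6 + 0.375 × 64 + 0.125 × 100 + 0.125 × 62 + 0.25 × 83 = 0.75 + 24 + 12.5 + 7.75 + 20.75 = 65.75

$65.75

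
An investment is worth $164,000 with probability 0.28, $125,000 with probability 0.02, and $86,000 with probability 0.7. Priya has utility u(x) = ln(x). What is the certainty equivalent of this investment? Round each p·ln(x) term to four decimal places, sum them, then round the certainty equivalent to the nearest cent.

$103,808.17

E[u] = 0.28·ln(164000) + 0.02·ln(125000) + 0.7·ln(86000) = 3.3621 + 0.2347 + 7.9535 = 11.5503
CE = e^11.5503 ≈ 103808.17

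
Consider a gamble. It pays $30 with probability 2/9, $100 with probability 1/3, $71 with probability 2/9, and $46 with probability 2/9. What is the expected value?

EV = 2/9 × 30 + 1/3 × 100 + 2/9 × 71 + 2/9 × 46 = 6.6667 + 33.3333 + 15.7778 + 10.2222 = 66

$66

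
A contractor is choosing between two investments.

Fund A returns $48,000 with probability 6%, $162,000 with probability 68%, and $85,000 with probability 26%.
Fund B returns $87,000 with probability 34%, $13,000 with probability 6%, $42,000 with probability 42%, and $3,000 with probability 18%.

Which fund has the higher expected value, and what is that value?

Fund A ($135,140)

Fund A = 0.06 × 48000 + 0.68 × 162000 + 0.26 × 85000 = 2880 + 110160 + 22100 = 135140
Fund B = 0.34 × 87000 + 0.06 × 13000 + 0.42 × 42000 + 0.18 × 3000 = 29580 + 780 + 17640 + 540 = 48540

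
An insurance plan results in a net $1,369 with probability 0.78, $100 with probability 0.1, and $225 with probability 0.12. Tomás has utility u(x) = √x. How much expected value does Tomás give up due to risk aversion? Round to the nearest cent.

E[u] = 0.78·√1369 + 0.1·√100 + 0.12·√225 = 0.78·37 + 0.1·10 + 0.12·15 = 31.66
CE = (31.66)² = 1002.3556
Risk premium = EV − CE = 1104.82 − 1002.3556 = 102.4644

$102.46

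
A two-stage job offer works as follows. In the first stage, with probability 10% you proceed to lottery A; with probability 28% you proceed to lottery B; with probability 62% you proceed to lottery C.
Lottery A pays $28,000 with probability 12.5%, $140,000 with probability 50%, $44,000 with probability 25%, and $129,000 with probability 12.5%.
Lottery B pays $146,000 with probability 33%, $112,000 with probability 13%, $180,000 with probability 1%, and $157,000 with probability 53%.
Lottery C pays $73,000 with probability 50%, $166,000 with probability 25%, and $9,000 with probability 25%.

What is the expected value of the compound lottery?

$101,187.50

EV(A) = 0.125 × 28000 + 0.5 × 140000 + 0.25 × 44000 + 0.125 × 129000 = 3500 + 70000 + 11000 + 16125 = 100625
EV(B) = 0.33 × 146000 + 0.13 × 112000 + 0.01 × 180000 + 0.53 × 157000 = 48180 + 14560 + 1800 + 83210 = 147750
EV(C) = 0.5 × 73000 + 0.25 × 166000 + 0.25 × 9000 = 36500 + 41500 + 2250 = 80250
Overall = 0.1 × 100625 + 0.28 × 147750 + 0.62 × 80250 = 10062.5 + 41370 + 49755 = 101187.5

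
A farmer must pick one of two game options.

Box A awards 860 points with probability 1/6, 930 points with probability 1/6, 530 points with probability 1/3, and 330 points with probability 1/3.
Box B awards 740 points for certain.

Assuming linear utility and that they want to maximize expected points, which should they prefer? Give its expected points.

Box A = 1/6 × 860 + 1/6 × 930 + 1/3 × 530 + 1/3 × 330 = 143.3333 + 155 + 176.6667 + 110 = 585
Box B: 740 (certain)

Box B (740 points)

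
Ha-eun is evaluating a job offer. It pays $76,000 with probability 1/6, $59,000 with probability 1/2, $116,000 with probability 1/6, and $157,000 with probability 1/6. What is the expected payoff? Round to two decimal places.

$87,666.67

EV = 1/6 × 76000 + 1/2 × 59000 + 1/6 × 116000 + 1/6 × 157000 = 12666.6667 + 29500 + 19333.3333 + 26166.6667 = 87666.6667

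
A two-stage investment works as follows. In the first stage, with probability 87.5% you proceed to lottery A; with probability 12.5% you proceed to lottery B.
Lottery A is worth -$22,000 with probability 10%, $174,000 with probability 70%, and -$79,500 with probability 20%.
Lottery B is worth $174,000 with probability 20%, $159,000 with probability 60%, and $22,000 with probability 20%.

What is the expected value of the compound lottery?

$107,562.50

EV(A) = 0.1 × (-22000) + 0.7 × 174000 + 0.2 × (-79500) = -2200 + 121800 − 15900 = 103700
EV(B) = 0.2 × 174000 + 0.6 × 159000 + 0.2 × 22000 = 34800 + 95400 + 4400 = 134600
Overall = 0.875 × 103700 + 0.125 × 134600 = 90737.5 + 16825 = 107562.5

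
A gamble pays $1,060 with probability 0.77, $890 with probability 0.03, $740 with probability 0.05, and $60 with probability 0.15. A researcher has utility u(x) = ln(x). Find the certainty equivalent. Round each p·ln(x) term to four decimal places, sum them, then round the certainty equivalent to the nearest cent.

$673.17

E[u] = 0.77·ln(1060) + 0.03·ln(890) + 0.05·ln(740) + 0.15·ln(60) = 5.3638 + 0.2037 + 0.3303 + 0.6142 = 6.5120
CE = e^6.5120 ≈ 673.17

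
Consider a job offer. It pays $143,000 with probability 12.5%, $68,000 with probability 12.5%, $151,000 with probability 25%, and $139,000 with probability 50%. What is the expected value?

$133,625

EV = 0.125 × 143000 + 0.125 × 68000 + 0.25 × 151000 + 0.5 × 139000 = 17875 + 8500 + 37750 + 69500 = 133625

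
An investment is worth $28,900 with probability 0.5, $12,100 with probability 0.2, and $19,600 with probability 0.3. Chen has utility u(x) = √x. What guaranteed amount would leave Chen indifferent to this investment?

E[u] = 0.5·√28900 + 0.2·√12100 + 0.3·√19600 = 0.5·170 + 0.2·110 + 0.3·140 = 149
CE = (149)² = 22201

$22,201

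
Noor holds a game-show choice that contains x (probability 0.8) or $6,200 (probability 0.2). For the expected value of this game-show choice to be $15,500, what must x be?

x = $17,825

0.8·x + 0.2·6200 = 15500
0.8·x = 15500 − 1240 = 14260
x = 14260 / 0.8 = 17825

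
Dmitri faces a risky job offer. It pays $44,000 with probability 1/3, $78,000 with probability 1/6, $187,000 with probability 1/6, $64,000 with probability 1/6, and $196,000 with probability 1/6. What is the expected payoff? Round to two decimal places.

$102,166.67

EV = 1/3 × 44000 + 1/6 × 78000 + 1/6 × 187000 + 1/6 × 64000 + 1/6 × 196000 = 14666.6667 + 13000 + 31166.6667 + 10666.6667 + 32666.6667 = 102166.6667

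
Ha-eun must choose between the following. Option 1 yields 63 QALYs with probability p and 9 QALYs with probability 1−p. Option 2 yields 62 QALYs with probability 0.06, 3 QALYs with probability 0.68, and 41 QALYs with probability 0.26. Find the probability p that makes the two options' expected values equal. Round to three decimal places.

EV(Option 2) = 0.06 × 62 + 0.68 × 3 + 0.26 × 41 = 3.72 + 2.04 + 10.66 = 16.42
p·63 + (1−p)·9 = 16.42
54p + 9 = 16.42
p = (16.42 − 9) / 54

p = 0.137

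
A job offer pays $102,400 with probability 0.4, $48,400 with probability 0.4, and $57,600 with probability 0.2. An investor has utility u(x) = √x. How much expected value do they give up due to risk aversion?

E[u] = 0.4·√102400 + 0.4·√48400 + 0.2·√57600 = 0.4·320 + 0.4·220 + 0.2·240 = 264
CE = (264)² = 69696
Risk premium = EV − CE = 71840 − 69696 = 2144

$2,144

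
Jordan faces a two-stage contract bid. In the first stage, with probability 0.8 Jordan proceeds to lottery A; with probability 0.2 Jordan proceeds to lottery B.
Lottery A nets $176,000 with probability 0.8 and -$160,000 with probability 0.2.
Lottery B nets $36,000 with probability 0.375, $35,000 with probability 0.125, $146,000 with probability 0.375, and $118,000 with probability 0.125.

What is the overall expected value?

$104,515

EV(A) = 0.8 × 176000 + 0.2 × (-160000) = 140800 − 32000 = 108800
EV(B) = 0.375 × 36000 + 0.125 × 35000 + 0.375 × 146000 + 0.125 × 118000 = 13500 + 4375 + 54750 + 14750 = 87375
Overall = 0.8 × 108800 + 0.2 × 87375 = 87040 + 17475 = 104515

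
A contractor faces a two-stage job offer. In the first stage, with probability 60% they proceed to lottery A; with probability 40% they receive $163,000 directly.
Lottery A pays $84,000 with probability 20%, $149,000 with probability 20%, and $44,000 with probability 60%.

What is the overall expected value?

$109,000

EV(A) = 0.2 × 84000 + 0.2 × 149000 + 0.6 × 44000 = 16800 + 29800 + 26400 = 73000
Branch B: 163000 (certain)
Overall = 0.6 × 73000 + 0.4 × 163000 = 43800 + 65200 = 109000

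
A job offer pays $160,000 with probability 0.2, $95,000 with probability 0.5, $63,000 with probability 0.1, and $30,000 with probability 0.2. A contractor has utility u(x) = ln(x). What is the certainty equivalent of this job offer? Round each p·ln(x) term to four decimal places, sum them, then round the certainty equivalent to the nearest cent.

$80,362.26

E[u] = 0.2·ln(160000) + 0.5·ln(95000) + 0.1·ln(63000) + 0.2·ln(30000) = 2.3966 + 5.7308 + 1.1051 + 2.0618 = 11.2943
CE = e^11.2943 ≈ 80362.26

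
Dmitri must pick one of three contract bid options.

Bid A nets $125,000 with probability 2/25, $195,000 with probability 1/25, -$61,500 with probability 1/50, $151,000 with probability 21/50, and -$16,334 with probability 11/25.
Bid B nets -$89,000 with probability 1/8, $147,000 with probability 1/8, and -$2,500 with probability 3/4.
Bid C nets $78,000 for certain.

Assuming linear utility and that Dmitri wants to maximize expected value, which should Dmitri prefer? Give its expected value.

Bid C ($78,000)

Bid A = 2/25 × 125000 + 1/25 × 195000 + 1/50 × (-61500) + 21/50 × 151000 + 11/25 × (-16334) = 10000 + 7800 − 1230 + 63420 − 7186.96 = 72803.04
Bid B = 1/8 × (-89000) + 1/8 × 147000 + 3/4 × (-2500) = -11125 + 18375 − 1875 = 5375
Bid C: 78000 (certain)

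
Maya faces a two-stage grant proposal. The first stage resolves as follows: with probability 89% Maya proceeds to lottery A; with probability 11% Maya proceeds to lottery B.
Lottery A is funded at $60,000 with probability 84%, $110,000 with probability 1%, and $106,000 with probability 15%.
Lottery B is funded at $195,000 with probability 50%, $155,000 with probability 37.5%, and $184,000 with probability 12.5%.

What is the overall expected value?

EV(A) = 0.84 × 60000 + 0.01 × 110000 + 0.15 × 106000 = 50400 + 1100 + 15900 = 67400
EV(B) = 0.5 × 195000 + 0.375 × 155000 + 0.125 × 184000 = 97500 + 58125 + 23000 = 178625
Overall = 0.89 × 67400 + 0.11 × 178625 = 59986 + 19648.75 = 79634.75

$79,634.75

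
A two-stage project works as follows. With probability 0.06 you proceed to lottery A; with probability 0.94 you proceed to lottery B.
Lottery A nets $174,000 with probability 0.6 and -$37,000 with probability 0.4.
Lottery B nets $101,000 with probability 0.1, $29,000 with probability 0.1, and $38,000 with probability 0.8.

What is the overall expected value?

EV(A) = 0.6 × 174000 + 0.4 × (-37000) = 104400 − 14800 = 89600
EV(B) = 0.1 × 101000 + 0.1 × 29000 + 0.8 × 38000 = 10100 + 2900 + 30400 = 43400
Overall = 0.06 × 89600 + 0.94 × 43400 = 5376 + 40796 = 46172

$46,172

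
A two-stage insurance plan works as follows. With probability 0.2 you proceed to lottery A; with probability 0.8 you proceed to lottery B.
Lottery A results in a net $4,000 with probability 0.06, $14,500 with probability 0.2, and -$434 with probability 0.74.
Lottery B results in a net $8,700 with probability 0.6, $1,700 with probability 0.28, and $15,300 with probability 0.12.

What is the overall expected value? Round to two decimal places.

$6,589.37

EV(A) = 0.06 × 4000 + 0.2 × 14500 + 0.74 × (-434) = 240 + 2900 − 321.16 = 2818.84
EV(B) = 0.6 × 8700 + 0.28 × 1700 + 0.12 × 15300 = 5220 + 476 + 1836 = 7532
Overall = 0.2 × 2818.84 + 0.8 × 7532 = 563.768 + 6025.6 = 6589.368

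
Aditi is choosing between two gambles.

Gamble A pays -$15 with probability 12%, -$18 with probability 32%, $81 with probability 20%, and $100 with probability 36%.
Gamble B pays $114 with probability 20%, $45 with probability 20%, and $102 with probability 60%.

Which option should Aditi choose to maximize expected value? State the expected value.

Gamble B ($93)

Gamble A = 0.12 × (-15) + 0.32 × (-18) + 0.2 × 81 + 0.36 × 100 = -1.8 − 5.76 + 16.2 + 36 = 44.64
Gamble B = 0.2 × 114 + 0.2 × 45 + 0.6 × 102 = 22.8 + 9 + 61.2 = 93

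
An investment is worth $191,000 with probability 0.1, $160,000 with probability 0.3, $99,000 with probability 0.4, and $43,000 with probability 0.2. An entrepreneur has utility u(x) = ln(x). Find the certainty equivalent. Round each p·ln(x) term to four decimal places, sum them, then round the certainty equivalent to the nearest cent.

$103,352.42

E[u] = 0.1·ln(191000) + 0.3·ln(160000) + 0.4·ln(99000) + 0.2·ln(43000) = 1.2160 + 3.5949 + 4.6012 + 2.1338 = 11.5459
CE = e^11.5459 ≈ 103352.42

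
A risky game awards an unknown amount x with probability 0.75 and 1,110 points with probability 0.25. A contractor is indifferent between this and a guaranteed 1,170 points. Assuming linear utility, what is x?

0.75·x + 0.25·1110 = 1170
0.75·x = 1170 − 277.5 = 892.5
x = 892.5 / 0.75 = 1190

x = 1,190 points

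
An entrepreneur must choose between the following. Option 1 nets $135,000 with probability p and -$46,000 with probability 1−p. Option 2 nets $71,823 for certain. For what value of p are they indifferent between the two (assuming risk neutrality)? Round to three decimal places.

p·135000 + (1−p)·(-46000) = 71823
181000p − 46000 = 71823
p = (71823 + 46000) / 181000

p = 0.651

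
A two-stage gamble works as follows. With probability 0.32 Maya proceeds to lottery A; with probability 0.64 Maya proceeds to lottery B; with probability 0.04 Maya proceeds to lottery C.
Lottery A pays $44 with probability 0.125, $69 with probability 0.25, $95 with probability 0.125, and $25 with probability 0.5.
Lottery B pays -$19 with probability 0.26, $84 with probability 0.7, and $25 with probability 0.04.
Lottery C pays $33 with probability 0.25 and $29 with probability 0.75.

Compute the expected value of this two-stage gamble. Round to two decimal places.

$51.39

EV(A) = 0.125 × 44 + 0.25 × 69 + 0.125 × 95 + 0.5 × 25 = 5.5 + 17.25 + 11.875 + 12.5 = 47.125
EV(B) = 0.26 × (-19) + 0.7 × 84 + 0.04 × 25 = -4.94 + 58.8 + 1 = 54.86
EV(C) = 0.25 × 33 + 0.75 × 29 = 8.25 + 21.75 = 30
Overall = 0.32 × 47.125 + 0.64 × 54.86 + 0.04 × 30 = 15.08 + 35.1104 + 1.2 = 51.3904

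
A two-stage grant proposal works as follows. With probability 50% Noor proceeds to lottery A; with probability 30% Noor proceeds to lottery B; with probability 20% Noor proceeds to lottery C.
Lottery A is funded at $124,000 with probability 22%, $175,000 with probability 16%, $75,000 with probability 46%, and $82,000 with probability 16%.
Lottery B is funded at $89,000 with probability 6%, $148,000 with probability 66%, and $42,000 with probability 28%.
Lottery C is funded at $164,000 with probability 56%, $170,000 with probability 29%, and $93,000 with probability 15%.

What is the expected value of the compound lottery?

$116,902

EV(A) = 0.22 × 124000 + 0.16 × 175000 + 0.46 × 75000 + 0.16 × 82000 = 27280 + 28000 + 34500 + 13120 = 102900
EV(B) = 0.06 × 89000 + 0.66 × 148000 + 0.28 × 42000 = 5340 + 97680 + 11760 = 114780
EV(C) = 0.56 × 164000 + 0.29 × 170000 + 0.15 × 93000 = 91840 + 49300 + 13950 = 155090
Overall = 0.5 × 102900 + 0.3 × 114780 + 0.2 × 155090 = 51450 + 34434 + 31018 = 116902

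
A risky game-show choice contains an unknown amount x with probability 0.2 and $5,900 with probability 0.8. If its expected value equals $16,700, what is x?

x = $59,900

0.2·x + 0.8·5900 = 16700
0.2·x = 16700 − 4720 = 11980
x = 11980 / 0.2 = 59900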